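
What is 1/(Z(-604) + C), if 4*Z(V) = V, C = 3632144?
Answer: 1/3631993 ≈ 2.7533e-7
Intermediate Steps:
Z(V) = V/4
1/(Z(-604) + C) = 1/((¼)*(-604) + 3632144) = 1/(-151 + 3632144) = 1/3631993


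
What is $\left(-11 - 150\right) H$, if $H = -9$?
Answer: $1449$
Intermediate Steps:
$\left(-11 - 150\right) H = \left(-11 - 150\right) \left(-9\right) = \left(-161\right) \left(-9\right) = 1449$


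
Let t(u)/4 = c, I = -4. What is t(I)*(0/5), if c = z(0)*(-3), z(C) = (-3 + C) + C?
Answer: 0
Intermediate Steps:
z(C) = -3 + 2*C
c = 9 (c = (-3 + 2*0)*(-3) = (-3 + 0)*(-3) = -3*(-3) = 9)
t(u) = 36 (t(u) = 4*9 = 36)
t(I)*(0/5) = 36*(0/5) = 36*(0*(⅕)) = 36*0 = 0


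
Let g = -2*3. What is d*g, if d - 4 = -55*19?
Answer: 6246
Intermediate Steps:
d = -1041 (d = 4 - 55*19 = 4 - 1045 = -1041)
g = -6
d*g = -1041*(-6) = 6246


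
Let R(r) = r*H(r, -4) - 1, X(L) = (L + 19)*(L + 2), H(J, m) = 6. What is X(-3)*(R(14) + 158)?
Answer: -3856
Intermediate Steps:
X(L) = (2 + L)*(19 + L) (X(L) = (19 + L)*(2 + L) = (2 + L)*(19 + L))
R(r) = -1 + 6*r (R(r) = r*6 - 1 = 6*r - 1 = -1 + 6*r)
X(-3)*(R(14) + 158) = (38 + (-3)**2 + 21*(-3))*((-1 + 6*14) + 158) = (38 + 9 - 63)*((-1 + 84) + 158) = -16*(83 + 158) = -16*241 = -3856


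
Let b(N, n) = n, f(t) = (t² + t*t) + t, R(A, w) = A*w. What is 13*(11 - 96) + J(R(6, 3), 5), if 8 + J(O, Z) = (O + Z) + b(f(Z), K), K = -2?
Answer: -1092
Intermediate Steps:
f(t) = t + 2*t² (f(t) = (t² + t²) + t = 2*t² + t = t + 2*t²)
J(O, Z) = -10 + O + Z (J(O, Z) = -8 + ((O + Z) - 2) = -8 + (-2 + O + Z) = -10 + O + Z)
13*(11 - 96) + J(R(6, 3), 5) = 13*(11 - 96) + (-10 + 6*3 + 5) = 13*(-85) + (-10 + 18 + 5) = -1105 + 13 = -1092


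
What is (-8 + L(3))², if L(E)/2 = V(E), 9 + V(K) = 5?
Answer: 256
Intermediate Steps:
V(K) = -4 (V(K) = -9 + 5 = -4)
L(E) = -8 (L(E) = 2*(-4) = -8)
(-8 + L(3))² = (-8 - 8)² = (-16)² = 256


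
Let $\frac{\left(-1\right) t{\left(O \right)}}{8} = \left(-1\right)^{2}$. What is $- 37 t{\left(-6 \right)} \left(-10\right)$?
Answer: $-2960$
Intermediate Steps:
$t{\left(O \right)} = -8$ ($t{\left(O \right)} = - 8 \left(-1\right)^{2} = \left(-8\right) 1 = -8$)
$- 37 t{\left(-6 \right)} \left(-10\right) = \left(-37\right) \left(-8\right) \left(-10\right) = 296 \left(-10\right) = -2960$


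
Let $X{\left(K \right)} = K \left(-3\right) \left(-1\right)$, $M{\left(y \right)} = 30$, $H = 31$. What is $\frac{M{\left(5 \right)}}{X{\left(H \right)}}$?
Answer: $\frac{10}{31} \approx 0.32258$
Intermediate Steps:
$X{\left(K \right)} = 3 K$ ($X{\left(K \right)} = - 3 K \left(-1\right) = 3 K$)
$\frac{M{\left(5 \right)}}{X{\left(H \right)}} = \frac{30}{3 \cdot 31} = \frac{30}{93} = 30 \cdot \frac{1}{93} = \frac{10}{31}$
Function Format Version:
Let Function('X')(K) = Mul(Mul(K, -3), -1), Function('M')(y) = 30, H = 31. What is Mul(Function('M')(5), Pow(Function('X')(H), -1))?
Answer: Rational(10, 31) ≈ 0.32258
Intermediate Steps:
Function('X')(K) = Mul(3, K) (Function('X')(K) = Mul(Mul(-3, K), -1) = Mul(3, K))
Mul(Function('M')(5), Pow(Function('X')(H), -1)) = Mul(30, Pow(Mul(3, 31), -1)) = Mul(30, Pow(93, -1)) = Mul(30, Rational(1, 93)) = Rational(10, 31)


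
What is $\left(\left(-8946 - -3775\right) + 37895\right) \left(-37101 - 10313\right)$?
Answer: $-1551575736$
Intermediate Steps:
$\left(\left(-8946 - -3775\right) + 37895\right) \left(-37101 - 10313\right) = \left(\left(-8946 + 3775\right) + 37895\right) \left(-47414\right) = \left(-5171 + 37895\right) \left(-47414\right) = 32724 \left(-47414\right) = -1551575736$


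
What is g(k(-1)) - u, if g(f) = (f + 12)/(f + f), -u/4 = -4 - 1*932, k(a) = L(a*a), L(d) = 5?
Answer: -37423/10 ≈ -3742.3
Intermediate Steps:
k(a) = 5
u = 3744 (u = -4*(-4 - 1*932) = -4*(-4 - 932) = -4*(-936) = 3744)
g(f) = (12 + f)/(2*f) (g(f) = (12 + f)/((2*f)) = (12 + f)*(1/(2*f)) = (12 + f)/(2*f))
g(k(-1)) - u = (½)*(12 + 5)/5 - 1*3744 = (½)*(⅕)*17 - 3744 = 17/10 - 3744 = -37423/10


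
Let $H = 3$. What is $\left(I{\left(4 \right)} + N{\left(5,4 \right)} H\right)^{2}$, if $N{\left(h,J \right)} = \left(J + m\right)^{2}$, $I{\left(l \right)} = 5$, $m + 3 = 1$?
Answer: $289$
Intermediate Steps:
$m = -2$ ($m = -3 + 1 = -2$)
$N{\left(h,J \right)} = \left(-2 + J\right)^{2}$ ($N{\left(h,J \right)} = \left(J - 2\right)^{2} = \left(-2 + J\right)^{2}$)
$\left(I{\left(4 \right)} + N{\left(5,4 \right)} H\right)^{2} = \left(5 + \left(-2 + 4\right)^{2} \cdot 3\right)^{2} = \left(5 + 2^{2} \cdot 3\right)^{2} = \left(5 + 4 \cdot 3\right)^{2} = \left(5 + 12\right)^{2} = 17^{2} = 289$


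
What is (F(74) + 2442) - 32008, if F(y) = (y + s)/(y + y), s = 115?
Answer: -4375579/148 ≈ -29565.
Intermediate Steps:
F(y) = (115 + y)/(2*y) (F(y) = (y + 115)/(y + y) = (115 + y)/((2*y)) = (115 + y)*(1/(2*y)) = (115 + y)/(2*y))
(F(74) + 2442) - 32008 = ((½)*(115 + 74)/74 + 2442) - 32008 = ((½)*(1/74)*189 + 2442) - 32008 = (189/148 + 2442) - 32008 = 361605/148 - 32008 = -4375579/148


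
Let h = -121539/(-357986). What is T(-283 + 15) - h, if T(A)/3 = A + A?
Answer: -575763027/357986 ≈ -1608.3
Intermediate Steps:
T(A) = 6*A (T(A) = 3*(A + A) = 3*(2*A) = 6*A)
h = 121539/357986 (h = -121539*(-1/357986) = 121539/357986 ≈ 0.33951)
T(-283 + 15) - h = 6*(-283 + 15) - 1*121539/357986 = 6*(-268) - 121539/357986 = -1608 - 121539/357986 = -575763027/357986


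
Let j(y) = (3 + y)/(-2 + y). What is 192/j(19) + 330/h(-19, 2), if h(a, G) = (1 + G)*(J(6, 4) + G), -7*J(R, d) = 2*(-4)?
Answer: 2017/11 ≈ 183.36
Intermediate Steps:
J(R, d) = 8/7 (J(R, d) = -2*(-4)/7 = -1/7*(-8) = 8/7)
j(y) = (3 + y)/(-2 + y)
h(a, G) = (1 + G)*(8/7 + G)
192/j(19) + 330/h(-19, 2) = 192/(((3 + 19)/(-2 + 19))) + 330/(8/7 + 2**2 + (15/7)*2) = 192/((22/17)) + 330/(8/7 + 4 + 30/7) = 192/(((1/17)*22)) + 330/(66/7) = 192/(22/17) + 330*(7/66) = 192*(17/22) + 35 = 1632/11 + 35 = 2017/11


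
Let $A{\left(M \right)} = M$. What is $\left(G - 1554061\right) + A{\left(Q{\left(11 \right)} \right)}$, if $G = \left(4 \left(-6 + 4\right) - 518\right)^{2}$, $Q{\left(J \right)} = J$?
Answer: $-1277374$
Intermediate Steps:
$G = 276676$ ($G = \left(4 \left(-2\right) - 518\right)^{2} = \left(-8 - 518\right)^{2} = \left(-526\right)^{2} = 276676$)
$\left(G - 1554061\right) + A{\left(Q{\left(11 \right)} \right)} = \left(276676 - 1554061\right) + 11 = -1277385 + 11 = -1277374$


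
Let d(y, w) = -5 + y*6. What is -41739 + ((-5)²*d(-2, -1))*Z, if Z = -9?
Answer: -37914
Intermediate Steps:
d(y, w) = -5 + 6*y
-41739 + ((-5)²*d(-2, -1))*Z = -41739 + ((-5)²*(-5 + 6*(-2)))*(-9) = -41739 + (25*(-5 - 12))*(-9) = -41739 + (25*(-17))*(-9) = -41739 - 425*(-9) = -41739 + 3825 = -37914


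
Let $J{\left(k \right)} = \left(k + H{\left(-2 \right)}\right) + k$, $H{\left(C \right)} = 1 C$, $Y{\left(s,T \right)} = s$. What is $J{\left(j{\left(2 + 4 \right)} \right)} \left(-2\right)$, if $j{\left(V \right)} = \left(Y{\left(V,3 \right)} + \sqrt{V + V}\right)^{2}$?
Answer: $-188 - 96 \sqrt{3} \approx -354.28$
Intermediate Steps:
$j{\left(V \right)} = \left(V + \sqrt{2} \sqrt{V}\right)^{2}$ ($j{\left(V \right)} = \left(V + \sqrt{V + V}\right)^{2} = \left(V + \sqrt{2 V}\right)^{2} = \left(V + \sqrt{2} \sqrt{V}\right)^{2}$)
$H{\left(C \right)} = C$
$J{\left(k \right)} = -2 + 2 k$ ($J{\left(k \right)} = \left(k - 2\right) + k = \left(-2 + k\right) + k = -2 + 2 k$)
$J{\left(j{\left(2 + 4 \right)} \right)} \left(-2\right) = \left(-2 + 2 \left(\left(2 + 4\right) + \sqrt{2} \sqrt{2 + 4}\right)^{2}\right) \left(-2\right) = \left(-2 + 2 \left(6 + \sqrt{2} \sqrt{6}\right)^{2}\right) \left(-2\right) = \left(-2 + 2 \left(6 + 2 \sqrt{3}\right)^{2}\right) \left(-2\right) = 4 - 4 \left(6 + 2 \sqrt{3}\right)^{2}$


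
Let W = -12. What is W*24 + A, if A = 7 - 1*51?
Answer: -332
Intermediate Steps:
A = -44 (A = 7 - 51 = -44)
W*24 + A = -12*24 - 44 = -288 - 44 = -332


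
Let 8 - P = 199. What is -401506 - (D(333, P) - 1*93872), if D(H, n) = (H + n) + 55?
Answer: -307831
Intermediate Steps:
P = -191 (P = 8 - 1*199 = 8 - 199 = -191)
D(H, n) = 55 + H + n
-401506 - (D(333, P) - 1*93872) = -401506 - ((55 + 333 - 191) - 1*93872) = -401506 - (197 - 93872) = -401506 - 1*(-93675) = -401506 + 93675 = -307831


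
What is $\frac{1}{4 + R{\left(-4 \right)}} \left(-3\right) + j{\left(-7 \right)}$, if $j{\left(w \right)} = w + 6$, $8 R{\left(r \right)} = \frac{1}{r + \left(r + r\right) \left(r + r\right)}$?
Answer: $- \frac{3361}{1921} \approx -1.7496$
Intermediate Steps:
$R{\left(r \right)} = \frac{1}{8 \left(r + 4 r^{2}\right)}$ ($R{\left(r \right)} = \frac{1}{8 \left(r + \left(r + r\right) \left(r + r\right)\right)} = \frac{1}{8 \left(r + 2 r 2 r\right)} = \frac{1}{8 \left(r + 4 r^{2}\right)}$)
$j{\left(w \right)} = 6 + w$
$\frac{1}{4 + R{\left(-4 \right)}} \left(-3\right) + j{\left(-7 \right)} = \frac{1}{4 + \frac{1}{8 \left(-4\right) \left(1 + 4 \left(-4\right)\right)}} \left(-3\right) + \left(6 - 7\right) = \frac{1}{4 + \frac{1}{8} \left(- \frac{1}{4}\right) \frac{1}{1 - 16}} \left(-3\right) - 1 = \frac{1}{4 + \frac{1}{8} \left(- \frac{1}{4}\right) \frac{1}{-15}} \left(-3\right) - 1 = \frac{1}{4 + \frac{1}{8} \left(- \frac{1}{4}\right) \left(- \frac{1}{15}\right)} \left(-3\right) - 1 = \frac{1}{4 + \frac{1}{480}} \left(-3\right) - 1 = \frac{1}{\frac{1921}{480}} \left(-3\right) - 1 = \frac{480}{1921} \left(-3\right) - 1 = - \frac{1440}{1921} - 1 = - \frac{3361}{1921}$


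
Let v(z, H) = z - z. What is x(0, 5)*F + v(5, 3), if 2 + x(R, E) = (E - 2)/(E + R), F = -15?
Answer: 21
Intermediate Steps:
v(z, H) = 0
x(R, E) = -2 + (-2 + E)/(E + R) (x(R, E) = -2 + (E - 2)/(E + R) = -2 + (-2 + E)/(E + R))
x(0, 5)*F + v(5, 3) = ((-2 - 1*5 - 2*0)/(5 + 0))*(-15) + 0 = ((-2 - 5 + 0)/5)*(-15) + 0 = ((⅕)*(-7))*(-15) + 0 = -7/5*(-15) + 0 = 21 + 0 = 21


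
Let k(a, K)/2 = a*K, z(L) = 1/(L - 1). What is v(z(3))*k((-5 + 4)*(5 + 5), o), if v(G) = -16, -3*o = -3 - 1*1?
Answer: 1280/3 ≈ 426.67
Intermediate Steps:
z(L) = 1/(-1 + L)
o = 4/3 (o = -(-3 - 1*1)/3 = -(-3 - 1)/3 = -⅓*(-4) = 4/3 ≈ 1.3333)
k(a, K) = 2*K*a (k(a, K) = 2*(a*K) = 2*(K*a) = 2*K*a)
v(z(3))*k((-5 + 4)*(5 + 5), o) = -32*4*(-5 + 4)*(5 + 5)/3 = -32*4*(-1*10)/3 = -32*4*(-10)/3 = -16*(-80/3) = 1280/3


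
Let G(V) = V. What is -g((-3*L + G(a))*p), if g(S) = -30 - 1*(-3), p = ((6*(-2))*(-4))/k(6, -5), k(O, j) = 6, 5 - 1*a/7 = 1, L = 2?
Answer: 27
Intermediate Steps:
a = 28 (a = 35 - 7*1 = 35 - 7 = 28)
p = 8 (p = ((6*(-2))*(-4))/6 = -12*(-4)*(⅙) = 48*(⅙) = 8)
g(S) = -27 (g(S) = -30 + 3 = -27)
-g((-3*L + G(a))*p) = -1*(-27) = 27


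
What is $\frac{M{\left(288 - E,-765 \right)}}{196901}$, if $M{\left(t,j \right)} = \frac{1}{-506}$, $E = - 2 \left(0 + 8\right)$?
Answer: $- \frac{1}{99631906} \approx -1.0037 \cdot 10^{-8}$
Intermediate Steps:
$E = -16$ ($E = \left(-2\right) 8 = -16$)
$M{\left(t,j \right)} = - \frac{1}{506}$
$\frac{M{\left(288 - E,-765 \right)}}{196901} = - \frac{1}{506 \cdot 196901} = \left(- \frac{1}{506}\right) \frac{1}{196901} = - \frac{1}{99631906}$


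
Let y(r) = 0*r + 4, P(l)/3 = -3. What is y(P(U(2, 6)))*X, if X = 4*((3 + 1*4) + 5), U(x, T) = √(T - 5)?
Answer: 192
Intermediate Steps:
U(x, T) = √(-5 + T)
P(l) = -9 (P(l) = 3*(-3) = -9)
y(r) = 4 (y(r) = 0 + 4 = 4)
X = 48 (X = 4*((3 + 4) + 5) = 4*(7 + 5) = 4*12 = 48)
y(P(U(2, 6)))*X = 4*48 = 192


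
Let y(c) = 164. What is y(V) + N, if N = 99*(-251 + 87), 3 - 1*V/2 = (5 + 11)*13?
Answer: -16072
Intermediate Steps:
V = -410 (V = 6 - 2*(5 + 11)*13 = 6 - 32*13 = 6 - 2*208 = 6 - 416 = -410)
N = -16236 (N = 99*(-164) = -16236)
y(V) + N = 164 - 16236 = -16072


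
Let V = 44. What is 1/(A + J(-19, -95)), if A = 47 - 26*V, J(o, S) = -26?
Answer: -1/1123 ≈ -0.00089047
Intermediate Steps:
A = -1097 (A = 47 - 26*44 = 47 - 1144 = -1097)
1/(A + J(-19, -95)) = 1/(-1097 - 26) = 1/(-1123) = -1/1123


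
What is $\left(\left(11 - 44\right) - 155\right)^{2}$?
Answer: $35344$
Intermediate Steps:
$\left(\left(11 - 44\right) - 155\right)^{2} = \left(-33 - 155\right)^{2} = \left(-188\right)^{2} = 35344$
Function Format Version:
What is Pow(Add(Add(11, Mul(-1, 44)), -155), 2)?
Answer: 35344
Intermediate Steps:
Pow(Add(Add(11, Mul(-1, 44)), -155), 2) = Pow(Add(Add(11, -44), -155), 2) = Pow(Add(-33, -155), 2) = Pow(-188, 2) = 35344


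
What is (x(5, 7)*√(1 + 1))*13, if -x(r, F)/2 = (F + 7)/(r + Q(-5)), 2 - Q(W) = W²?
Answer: 182*√2/9 ≈ 28.599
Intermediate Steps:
Q(W) = 2 - W²
x(r, F) = -2*(7 + F)/(-23 + r) (x(r, F) = -2*(F + 7)/(r + (2 - 1*(-5)²)) = -2*(7 + F)/(r + (2 - 1*25)) = -2*(7 + F)/(r + (2 - 25)) = -2*(7 + F)/(r - 23) = -2*(7 + F)/(-23 + r))
(x(5, 7)*√(1 + 1))*13 = ((2*(-7 - 1*7)/(-23 + 5))*√(1 + 1))*13 = ((2*(-7 - 7)/(-18))*√2)*13 = ((2*(-1/18)*(-14))*√2)*13 = (14*√2/9)*13 = 182*√2/9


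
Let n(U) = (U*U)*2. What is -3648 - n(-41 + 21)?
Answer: -4448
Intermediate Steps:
n(U) = 2*U² (n(U) = U²*2 = 2*U²)
-3648 - n(-41 + 21) = -3648 - 2*(-41 + 21)² = -3648 - 2*(-20)² = -3648 - 2*400 = -3648 - 1*800 = -3648 - 800 = -4448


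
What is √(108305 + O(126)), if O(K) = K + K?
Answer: √108557 ≈ 329.48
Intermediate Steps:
O(K) = 2*K
√(108305 + O(126)) = √(108305 + 2*126) = √(108305 + 252) = √108557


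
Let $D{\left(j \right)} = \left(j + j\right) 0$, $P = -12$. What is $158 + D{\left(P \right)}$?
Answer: $158$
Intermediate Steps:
$D{\left(j \right)} = 0$ ($D{\left(j \right)} = 2 j 0 = 0$)
$158 + D{\left(P \right)} = 158 + 0 = 158$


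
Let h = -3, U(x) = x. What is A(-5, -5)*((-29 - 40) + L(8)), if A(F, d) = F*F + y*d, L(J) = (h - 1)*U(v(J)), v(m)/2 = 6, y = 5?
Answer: 0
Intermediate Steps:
v(m) = 12 (v(m) = 2*6 = 12)
L(J) = -48 (L(J) = (-3 - 1)*12 = -4*12 = -48)
A(F, d) = F² + 5*d (A(F, d) = F*F + 5*d = F² + 5*d)
A(-5, -5)*((-29 - 40) + L(8)) = ((-5)² + 5*(-5))*((-29 - 40) - 48) = (25 - 25)*(-69 - 48) = 0*(-117) = 0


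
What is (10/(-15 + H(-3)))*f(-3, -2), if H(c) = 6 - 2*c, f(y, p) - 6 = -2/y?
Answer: -200/9 ≈ -22.222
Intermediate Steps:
f(y, p) = 6 - 2/y
(10/(-15 + H(-3)))*f(-3, -2) = (10/(-15 + (6 - 2*(-3))))*(6 - 2/(-3)) = (10/(-15 + (6 + 6)))*(6 - 2*(-⅓)) = (10/(-15 + 12))*(6 + ⅔) = (10/(-3))*(20/3) = (10*(-⅓))*(20/3) = -10/3*20/3 = -200/9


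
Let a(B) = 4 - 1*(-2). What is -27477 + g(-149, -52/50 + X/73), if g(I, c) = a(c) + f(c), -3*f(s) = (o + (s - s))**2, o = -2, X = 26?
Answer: -82417/3 ≈ -27472.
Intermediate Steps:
a(B) = 6 (a(B) = 4 + 2 = 6)
f(s) = -4/3 (f(s) = -(-2 + (s - s))**2/3 = -(-2 + 0)**2/3 = -1/3*(-2)**2 = -1/3*4 = -4/3)
g(I, c) = 14/3 (g(I, c) = 6 - 4/3 = 14/3)
-27477 + g(-149, -52/50 + X/73) = -27477 + 14/3 = -82417/3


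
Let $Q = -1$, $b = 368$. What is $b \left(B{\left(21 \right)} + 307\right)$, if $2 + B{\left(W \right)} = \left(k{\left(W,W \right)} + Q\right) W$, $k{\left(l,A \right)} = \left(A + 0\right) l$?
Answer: $3512560$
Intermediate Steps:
$k{\left(l,A \right)} = A l$
$B{\left(W \right)} = -2 + W \left(-1 + W^{2}\right)$ ($B{\left(W \right)} = -2 + \left(W W - 1\right) W = -2 + \left(W^{2} - 1\right) W = -2 + \left(-1 + W^{2}\right) W = -2 + W \left(-1 + W^{2}\right)$)
$b \left(B{\left(21 \right)} + 307\right) = 368 \left(\left(-2 + 21^{3} - 21\right) + 307\right) = 368 \left(\left(-2 + 9261 - 21\right) + 307\right) = 368 \left(9238 + 307\right) = 368 \cdot 9545 = 3512560$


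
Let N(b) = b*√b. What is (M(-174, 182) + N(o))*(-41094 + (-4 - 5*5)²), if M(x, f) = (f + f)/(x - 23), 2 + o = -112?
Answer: 14652092/197 + 4588842*I*√114 ≈ 74376.0 + 4.8995e+7*I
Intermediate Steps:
o = -114 (o = -2 - 112 = -114)
N(b) = b^(3/2)
M(x, f) = 2*f/(-23 + x) (M(x, f) = (2*f)/(-23 + x) = 2*f/(-23 + x))
(M(-174, 182) + N(o))*(-41094 + (-4 - 5*5)²) = (2*182/(-23 - 174) + (-114)^(3/2))*(-41094 + (-4 - 5*5)²) = (2*182/(-197) - 114*I*√114)*(-41094 + (-4 - 25)²) = (2*182*(-1/197) - 114*I*√114)*(-41094 + (-29)²) = (-364/197 - 114*I*√114)*(-41094 + 841) = (-364/197 - 114*I*√114)*(-40253) = 14652092/197 + 4588842*I*√114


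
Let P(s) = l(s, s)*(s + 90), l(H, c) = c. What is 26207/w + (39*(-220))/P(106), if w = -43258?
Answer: -57226892/56170513 ≈ -1.0188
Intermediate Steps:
P(s) = s*(90 + s) (P(s) = s*(s + 90) = s*(90 + s))
26207/w + (39*(-220))/P(106) = 26207/(-43258) + (39*(-220))/((106*(90 + 106))) = 26207*(-1/43258) - 8580/(106*196) = -26207/43258 - 8580/20776 = -26207/43258 - 8580*1/20776 = -26207/43258 - 2145/5194 = -57226892/56170513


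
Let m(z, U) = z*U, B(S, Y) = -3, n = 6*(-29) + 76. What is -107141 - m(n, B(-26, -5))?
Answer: -107435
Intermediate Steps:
n = -98 (n = -174 + 76 = -98)
m(z, U) = U*z
-107141 - m(n, B(-26, -5)) = -107141 - (-3)*(-98) = -107141 - 1*294 = -107141 - 294 = -107435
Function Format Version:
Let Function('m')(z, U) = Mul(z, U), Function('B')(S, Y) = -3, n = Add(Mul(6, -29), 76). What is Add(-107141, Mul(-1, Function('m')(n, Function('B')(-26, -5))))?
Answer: -107435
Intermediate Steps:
n = -98 (n = Add(-174, 76) = -98)
Function('m')(z, U) = Mul(U, z)
Add(-107141, Mul(-1, Function('m')(n, Function('B')(-26, -5)))) = Add(-107141, Mul(-1, Mul(-3, -98))) = Add(-107141, Mul(-1, 294)) = Add(-107141, -294) = -107435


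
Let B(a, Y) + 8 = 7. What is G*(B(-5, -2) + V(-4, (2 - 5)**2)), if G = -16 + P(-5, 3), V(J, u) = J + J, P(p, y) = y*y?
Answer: 63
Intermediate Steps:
P(p, y) = y**2
B(a, Y) = -1 (B(a, Y) = -8 + 7 = -1)
V(J, u) = 2*J
G = -7 (G = -16 + 3**2 = -16 + 9 = -7)
G*(B(-5, -2) + V(-4, (2 - 5)**2)) = -7*(-1 + 2*(-4)) = -7*(-1 - 8) = -7*(-9) = 63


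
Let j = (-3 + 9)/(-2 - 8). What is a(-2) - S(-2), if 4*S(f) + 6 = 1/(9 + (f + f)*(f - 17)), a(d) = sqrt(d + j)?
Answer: 509/340 + I*sqrt(65)/5 ≈ 1.4971 + 1.6125*I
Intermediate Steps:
j = -3/5 (j = 6/(-10) = 6*(-1/10) = -3/5 ≈ -0.60000)
a(d) = sqrt(-3/5 + d) (a(d) = sqrt(d - 3/5) = sqrt(-3/5 + d))
S(f) = -3/2 + 1/(4*(9 + 2*f*(-17 + f))) (S(f) = -3/2 + 1/(4*(9 + (f + f)*(f - 17))) = -3/2 + 1/(4*(9 + (2*f)*(-17 + f))) = -3/2 + 1/(4*(9 + 2*f*(-17 + f))))
a(-2) - S(-2) = sqrt(-15 + 25*(-2))/5 - (-53 - 12*(-2)**2 + 204*(-2))/(4*(9 - 34*(-2) + 2*(-2)**2)) = sqrt(-15 - 50)/5 - (-53 - 12*4 - 408)/(4*(9 + 68 + 2*4)) = sqrt(-65)/5 - (-53 - 48 - 408)/(4*(9 + 68 + 8)) = (I*sqrt(65))/5 - (-509)/(4*85) = I*sqrt(65)/5 - (-509)/(4*85) = I*sqrt(65)/5 - 1*(-509/340) = I*sqrt(65)/5 + 509/340 = 509/340 + I*sqrt(65)/5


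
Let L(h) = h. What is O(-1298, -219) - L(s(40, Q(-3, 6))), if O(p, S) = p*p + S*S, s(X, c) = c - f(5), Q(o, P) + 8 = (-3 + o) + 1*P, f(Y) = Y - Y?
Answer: 1732773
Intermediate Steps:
f(Y) = 0
Q(o, P) = -11 + P + o (Q(o, P) = -8 + ((-3 + o) + 1*P) = -8 + ((-3 + o) + P) = -8 + (-3 + P + o) = -11 + P + o)
s(X, c) = c (s(X, c) = c - 1*0 = c + 0 = c)
O(p, S) = S² + p² (O(p, S) = p² + S² = S² + p²)
O(-1298, -219) - L(s(40, Q(-3, 6))) = ((-219)² + (-1298)²) - (-11 + 6 - 3) = (47961 + 1684804) - 1*(-8) = 1732765 + 8 = 1732773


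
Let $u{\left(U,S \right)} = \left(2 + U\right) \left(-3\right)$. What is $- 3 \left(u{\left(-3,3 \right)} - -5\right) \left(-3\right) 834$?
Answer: $60048$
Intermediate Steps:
$u{\left(U,S \right)} = -6 - 3 U$
$- 3 \left(u{\left(-3,3 \right)} - -5\right) \left(-3\right) 834 = - 3 \left(\left(-6 - -9\right) - -5\right) \left(-3\right) 834 = - 3 \left(\left(-6 + 9\right) + 5\right) \left(-3\right) 834 = - 3 \left(3 + 5\right) \left(-3\right) 834 = \left(-3\right) 8 \left(-3\right) 834 = \left(-24\right) \left(-3\right) 834 = 72 \cdot 834 = 60048$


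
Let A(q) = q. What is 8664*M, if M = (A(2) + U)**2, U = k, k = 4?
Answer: 311904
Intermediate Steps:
U = 4
M = 36 (M = (2 + 4)**2 = 6**2 = 36)
8664*M = 8664*36 = 311904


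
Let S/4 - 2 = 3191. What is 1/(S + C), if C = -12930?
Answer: -1/158 ≈ -0.0063291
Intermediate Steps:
S = 12772 (S = 8 + 4*3191 = 8 + 12764 = 12772)
1/(S + C) = 1/(12772 - 12930) = 1/(-158) = -1/158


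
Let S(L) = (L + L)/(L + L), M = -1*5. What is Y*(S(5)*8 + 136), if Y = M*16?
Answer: -11520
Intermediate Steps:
M = -5
S(L) = 1 (S(L) = (2*L)/((2*L)) = (2*L)*(1/(2*L)) = 1)
Y = -80 (Y = -5*16 = -80)
Y*(S(5)*8 + 136) = -80*(1*8 + 136) = -80*(8 + 136) = -80*144 = -11520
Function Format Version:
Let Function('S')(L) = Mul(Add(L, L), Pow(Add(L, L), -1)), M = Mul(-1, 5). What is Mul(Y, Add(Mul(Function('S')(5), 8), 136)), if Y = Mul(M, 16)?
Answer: -11520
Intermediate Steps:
M = -5
Function('S')(L) = 1 (Function('S')(L) = Mul(Mul(2, L), Pow(Mul(2, L), -1)) = Mul(Mul(2, L), Mul(Rational(1, 2), Pow(L, -1))) = 1)
Y = -80 (Y = Mul(-5, 16) = -80)
Mul(Y, Add(Mul(Function('S')(5), 8), 136)) = Mul(-80, Add(Mul(1, 8), 136)) = Mul(-80, Add(8, 136)) = Mul(-80, 144) = -11520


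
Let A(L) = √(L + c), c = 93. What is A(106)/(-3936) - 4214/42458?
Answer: -2107/21229 - √199/3936 ≈ -0.10284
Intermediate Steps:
A(L) = √(93 + L) (A(L) = √(L + 93) = √(93 + L))
A(106)/(-3936) - 4214/42458 = √(93 + 106)/(-3936) - 4214/42458 = √199*(-1/3936) - 4214*1/42458 = -√199/3936 - 2107/21229 = -2107/21229 - √199/3936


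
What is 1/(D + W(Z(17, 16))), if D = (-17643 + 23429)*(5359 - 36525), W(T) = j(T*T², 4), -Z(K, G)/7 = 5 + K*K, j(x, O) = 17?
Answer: -1/180326459 ≈ -5.5455e-9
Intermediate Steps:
Z(K, G) = -35 - 7*K² (Z(K, G) = -7*(5 + K*K) = -7*(5 + K²) = -35 - 7*K²)
W(T) = 17
D = -180326476 (D = 5786*(-31166) = -180326476)
1/(D + W(Z(17, 16))) = 1/(-180326476 + 17) = 1/(-180326459) = -1/180326459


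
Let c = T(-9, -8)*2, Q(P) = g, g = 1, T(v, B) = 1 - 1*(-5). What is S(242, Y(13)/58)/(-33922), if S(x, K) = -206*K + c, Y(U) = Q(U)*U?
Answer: 991/983738 ≈ 0.0010074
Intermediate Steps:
T(v, B) = 6 (T(v, B) = 1 + 5 = 6)
Q(P) = 1
c = 12 (c = 6*2 = 12)
Y(U) = U (Y(U) = 1*U = U)
S(x, K) = 12 - 206*K (S(x, K) = -206*K + 12 = 12 - 206*K)
S(242, Y(13)/58)/(-33922) = (12 - 2678/58)/(-33922) = (12 - 2678/58)*(-1/33922) = (12 - 206*13/58)*(-1/33922) = (12 - 1339/29)*(-1/33922) = -991/29*(-1/33922) = 991/983738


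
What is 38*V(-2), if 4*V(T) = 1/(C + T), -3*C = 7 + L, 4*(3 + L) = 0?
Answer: -57/20 ≈ -2.8500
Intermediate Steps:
L = -3 (L = -3 + (¼)*0 = -3 + 0 = -3)
C = -4/3 (C = -(7 - 3)/3 = -⅓*4 = -4/3 ≈ -1.3333)
V(T) = 1/(4*(-4/3 + T))
38*V(-2) = 38*(3/(4*(-4 + 3*(-2)))) = 38*(3/(4*(-4 - 6))) = 38*((¾)/(-10)) = 38*((¾)*(-⅒)) = 38*(-3/40) = -57/20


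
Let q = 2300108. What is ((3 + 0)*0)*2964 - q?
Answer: -2300108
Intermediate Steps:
((3 + 0)*0)*2964 - q = ((3 + 0)*0)*2964 - 1*2300108 = (3*0)*2964 - 2300108 = 0*2964 - 2300108 = 0 - 2300108 = -2300108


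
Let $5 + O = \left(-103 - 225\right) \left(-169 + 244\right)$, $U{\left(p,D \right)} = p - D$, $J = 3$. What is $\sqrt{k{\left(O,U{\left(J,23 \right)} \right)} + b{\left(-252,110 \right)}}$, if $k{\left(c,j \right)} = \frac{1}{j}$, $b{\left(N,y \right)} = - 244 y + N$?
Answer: $\frac{i \sqrt{2709205}}{10} \approx 164.6 i$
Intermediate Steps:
$O = -24605$ ($O = -5 + \left(-103 - 225\right) \left(-169 + 244\right) = -5 - 24600 = -24605$)
$b{\left(N,y \right)} = N - 244 y$
$\sqrt{k{\left(O,U{\left(J,23 \right)} \right)} + b{\left(-252,110 \right)}} = \sqrt{\frac{1}{3 - 23} - 27092} = \sqrt{\frac{1}{-20} - 27092} = \sqrt{- \frac{1}{20} - 27092} = \sqrt{- \frac{541841}{20}} = \frac{i \sqrt{2709205}}{10}$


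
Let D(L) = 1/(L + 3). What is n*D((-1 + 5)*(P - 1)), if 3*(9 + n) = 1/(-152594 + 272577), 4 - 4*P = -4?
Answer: -3239540/2519643 ≈ -1.2857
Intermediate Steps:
P = 2 (P = 1 - ¼*(-4) = 1 + 1 = 2)
D(L) = 1/(3 + L)
n = -3239540/359949 (n = -9 + 1/(3*(-152594 + 272577)) = -9 + (⅓)/119983 = -9 + (⅓)*(1/119983) = -9 + 1/359949 = -3239540/359949 ≈ -9.0000)
n*D((-1 + 5)*(P - 1)) = -3239540/(359949*(3 + (-1 + 5)*(2 - 1))) = -3239540/(359949*(3 + 4*1)) = -3239540/(359949*(3 + 4)) = -3239540/359949/7 = -3239540/359949*⅐ = -3239540/2519643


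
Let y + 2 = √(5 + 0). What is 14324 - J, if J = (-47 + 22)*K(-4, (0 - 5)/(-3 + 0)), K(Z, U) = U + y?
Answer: 42947/3 + 25*√5 ≈ 14372.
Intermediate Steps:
y = -2 + √5 (y = -2 + √(5 + 0) = -2 + √5 ≈ 0.23607)
K(Z, U) = -2 + U + √5 (K(Z, U) = U + (-2 + √5) = -2 + U + √5)
J = 25/3 - 25*√5 (J = (-47 + 22)*(-2 + (0 - 5)/(-3 + 0) + √5) = -25*(-2 - 5/(-3) + √5) = -25*(-2 - 5*(-⅓) + √5) = -25*(-2 + 5/3 + √5) = -25*(-⅓ + √5) = 25/3 - 25*√5 ≈ -47.568)
14324 - J = 14324 - (25/3 - 25*√5) = 14324 + (-25/3 + 25*√5) = 42947/3 + 25*√5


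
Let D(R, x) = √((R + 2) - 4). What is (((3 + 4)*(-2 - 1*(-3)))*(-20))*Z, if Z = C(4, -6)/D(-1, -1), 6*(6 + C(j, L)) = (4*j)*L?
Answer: -3080*I*√3/3 ≈ -1778.2*I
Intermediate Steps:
C(j, L) = -6 + 2*L*j/3 (C(j, L) = -6 + ((4*j)*L)/6 = -6 + (4*L*j)/6 = -6 + 2*L*j/3)
D(R, x) = √(-2 + R) (D(R, x) = √((2 + R) - 4) = √(-2 + R))
Z = 22*I*√3/3 (Z = (-6 + (⅔)*(-6)*4)/(√(-2 - 1)) = (-6 - 16)/(√(-3)) = -22*(-I*√3/3) = -(-22)*I*√3/3 = 22*I*√3/3 ≈ 12.702*I)
(((3 + 4)*(-2 - 1*(-3)))*(-20))*Z = (((3 + 4)*(-2 - 1*(-3)))*(-20))*(22*I*√3/3) = ((7*(-2 + 3))*(-20))*(22*I*√3/3) = ((7*1)*(-20))*(22*I*√3/3) = (7*(-20))*(22*I*√3/3) = -3080*I*√3/3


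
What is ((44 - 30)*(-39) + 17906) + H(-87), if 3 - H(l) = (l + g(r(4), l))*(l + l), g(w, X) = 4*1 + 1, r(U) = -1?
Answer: 3095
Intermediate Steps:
g(w, X) = 5 (g(w, X) = 4 + 1 = 5)
H(l) = 3 - 2*l*(5 + l) (H(l) = 3 - (l + 5)*(l + l) = 3 - (5 + l)*2*l = 3 - 2*l*(5 + l))
((44 - 30)*(-39) + 17906) + H(-87) = ((44 - 30)*(-39) + 17906) + (3 - 10*(-87) - 2*(-87)**2) = (14*(-39) + 17906) + (3 + 870 - 2*7569) = (-546 + 17906) + (3 + 870 - 15138) = 17360 - 14265 = 3095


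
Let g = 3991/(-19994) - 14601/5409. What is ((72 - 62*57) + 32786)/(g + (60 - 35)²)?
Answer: 81315862536/1725094783 ≈ 47.137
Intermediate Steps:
g = -8038967/2773014 (g = 3991*(-1/19994) - 14601*1/5409 = -307/1538 - 4867/1803 = -8038967/2773014 ≈ -2.8990)
((72 - 62*57) + 32786)/(g + (60 - 35)²) = ((72 - 62*57) + 32786)/(-8038967/2773014 + (60 - 35)²) = ((72 - 3534) + 32786)/(-8038967/2773014 + 25²) = (-3462 + 32786)/(-8038967/2773014 + 625) = 29324/(1725094783/2773014) = 29324*(2773014/1725094783) = 81315862536/1725094783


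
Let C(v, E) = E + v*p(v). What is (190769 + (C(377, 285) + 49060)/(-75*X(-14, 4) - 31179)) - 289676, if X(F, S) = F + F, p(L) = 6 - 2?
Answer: -958722502/9693 ≈ -98909.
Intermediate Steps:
p(L) = 4
X(F, S) = 2*F
C(v, E) = E + 4*v (C(v, E) = E + v*4 = E + 4*v)
(190769 + (C(377, 285) + 49060)/(-75*X(-14, 4) - 31179)) - 289676 = (190769 + ((285 + 4*377) + 49060)/(-150*(-14) - 31179)) - 289676 = (190769 + ((285 + 1508) + 49060)/(-75*(-28) - 31179)) - 289676 = (190769 + (1793 + 49060)/(2100 - 31179)) - 289676 = (190769 + 50853/(-29079)) - 289676 = (190769 + 50853*(-1/29079)) - 289676 = (190769 - 16951/9693) - 289676 = 1849106966/9693 - 289676 = -958722502/9693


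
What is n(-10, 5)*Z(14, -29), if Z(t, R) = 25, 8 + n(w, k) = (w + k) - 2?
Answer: -375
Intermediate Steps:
n(w, k) = -10 + k + w (n(w, k) = -8 + ((w + k) - 2) = -8 + ((k + w) - 2) = -8 + (-2 + k + w) = -10 + k + w)
n(-10, 5)*Z(14, -29) = (-10 + 5 - 10)*25 = -15*25 = -375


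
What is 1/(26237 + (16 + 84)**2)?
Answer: 1/36237 ≈ 2.7596e-5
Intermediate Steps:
1/(26237 + (16 + 84)**2) = 1/(26237 + 100**2) = 1/(26237 + 10000) = 1/36237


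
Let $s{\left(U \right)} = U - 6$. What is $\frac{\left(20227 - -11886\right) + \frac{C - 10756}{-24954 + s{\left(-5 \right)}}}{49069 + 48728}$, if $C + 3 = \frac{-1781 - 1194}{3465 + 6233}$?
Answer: $\frac{7775001078167}{23677687414290} \approx 0.32837$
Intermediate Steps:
$s{\left(U \right)} = -6 + U$
$C = - \frac{32069}{9698}$ ($C = -3 + \frac{-1781 - 1194}{3465 + 6233} = -3 - \frac{2975}{9698} = - \frac{32069}{9698} \approx -3.3068$)
$\frac{\left(20227 - -11886\right) + \frac{C - 10756}{-24954 + s{\left(-5 \right)}}}{49069 + 48728} = \frac{\left(20227 - -11886\right) + \frac{- \frac{32069}{9698} - 10756}{-24954 - 11}}{49069 + 48728} = \frac{\left(20227 + 11886\right) - \frac{104343757}{9698 \left(-24954 - 11\right)}}{97797} = \left(32113 - \frac{104343757}{9698 \left(-24965\right)}\right) \frac{1}{97797} = \left(32113 - - \frac{104343757}{242110570}\right) \frac{1}{97797} = \left(32113 + \frac{104343757}{242110570}\right) \frac{1}{97797} = \frac{7775001078167}{242110570} \cdot \frac{1}{97797} = \frac{7775001078167}{23677687414290}$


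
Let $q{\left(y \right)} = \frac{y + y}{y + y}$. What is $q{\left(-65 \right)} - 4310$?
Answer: $-4309$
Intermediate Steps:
$q{\left(y \right)} = 1$ ($q{\left(y \right)} = \frac{2 y}{2 y} = 2 y \frac{1}{2 y} = 1$)
$q{\left(-65 \right)} - 4310 = 1 - 4310 = -4309$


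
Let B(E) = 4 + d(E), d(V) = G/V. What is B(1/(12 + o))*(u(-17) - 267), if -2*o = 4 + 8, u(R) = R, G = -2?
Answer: 2272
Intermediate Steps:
d(V) = -2/V
o = -6 (o = -(4 + 8)/2 = -1/2*12 = -6)
B(E) = 4 - 2/E
B(1/(12 + o))*(u(-17) - 267) = (4 - 2/(1/(12 - 6)))*(-17 - 267) = (4 - 2/(1/6))*(-284) = (4 - 2/1/6)*(-284) = (4 - 2*6)*(-284) = (4 - 12)*(-284) = -8*(-284) = 2272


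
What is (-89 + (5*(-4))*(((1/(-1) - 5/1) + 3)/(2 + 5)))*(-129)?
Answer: 72627/7 ≈ 10375.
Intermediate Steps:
(-89 + (5*(-4))*(((1/(-1) - 5/1) + 3)/(2 + 5)))*(-129) = (-89 - 20*((1*(-1) - 5*1) + 3)/7)*(-129) = (-89 - 20*((-1 - 5) + 3)/7)*(-129) = (-89 - 20*(-6 + 3)/7)*(-129) = (-89 - (-60)/7)*(-129) = (-89 - 20*(-3/7))*(-129) = (-89 + 60/7)*(-129) = -563/7*(-129) = 72627/7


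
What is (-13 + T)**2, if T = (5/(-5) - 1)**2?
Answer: 81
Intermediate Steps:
T = 4 (T = (5*(-1/5) - 1)**2 = (-1 - 1)**2 = (-2)**2 = 4)
(-13 + T)**2 = (-13 + 4)**2 = (-9)**2 = 81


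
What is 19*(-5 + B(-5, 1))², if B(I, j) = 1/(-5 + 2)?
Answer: 4864/9 ≈ 540.44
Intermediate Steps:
B(I, j) = -⅓ (B(I, j) = 1/(-3) = -⅓)
19*(-5 + B(-5, 1))² = 19*(-5 - ⅓)² = 19*(-16/3)² = 19*(256/9) = 4864/9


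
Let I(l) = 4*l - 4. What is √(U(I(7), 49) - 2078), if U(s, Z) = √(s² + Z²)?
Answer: √(-2078 + √2977) ≈ 44.983*I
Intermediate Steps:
I(l) = -4 + 4*l
U(s, Z) = √(Z² + s²)
√(U(I(7), 49) - 2078) = √(√(49² + (-4 + 4*7)²) - 2078) = √(√(2401 + (-4 + 28)²) - 2078) = √(√(2401 + 24²) - 2078) = √(√(2401 + 576) - 2078) = √(√2977 - 2078) = √(-2078 + √2977)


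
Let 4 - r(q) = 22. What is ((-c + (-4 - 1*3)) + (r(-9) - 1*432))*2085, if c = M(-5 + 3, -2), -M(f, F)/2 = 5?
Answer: -931995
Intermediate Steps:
r(q) = -18 (r(q) = 4 - 1*22 = 4 - 22 = -18)
M(f, F) = -10 (M(f, F) = -2*5 = -10)
c = -10
((-c + (-4 - 1*3)) + (r(-9) - 1*432))*2085 = ((-1*(-10) + (-4 - 1*3)) + (-18 - 1*432))*2085 = ((10 + (-4 - 3)) + (-18 - 432))*2085 = ((10 - 7) - 450)*2085 = (3 - 450)*2085 = -447*2085 = -931995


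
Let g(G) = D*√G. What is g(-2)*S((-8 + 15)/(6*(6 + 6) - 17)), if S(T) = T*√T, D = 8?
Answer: 56*I*√770/3025 ≈ 0.5137*I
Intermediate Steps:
g(G) = 8*√G
S(T) = T^(3/2)
g(-2)*S((-8 + 15)/(6*(6 + 6) - 17)) = (8*√(-2))*((-8 + 15)/(6*(6 + 6) - 17))^(3/2) = (8*(I*√2))*(7/(6*12 - 17))^(3/2) = (8*I*√2)*(7/(72 - 17))^(3/2) = (8*I*√2)*(7/55)^(3/2) = (8*I*√2)*(7*√385/3025) = 56*I*√770/3025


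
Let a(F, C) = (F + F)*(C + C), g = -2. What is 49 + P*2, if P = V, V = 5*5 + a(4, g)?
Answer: 35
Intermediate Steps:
a(F, C) = 4*C*F (a(F, C) = (2*F)*(2*C) = 4*C*F)
V = -7 (V = 5*5 + 4*(-2)*4 = 25 - 32 = -7)
P = -7
49 + P*2 = 49 - 7*2 = 49 - 14 = 35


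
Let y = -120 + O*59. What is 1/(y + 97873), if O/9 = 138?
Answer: 1/171031 ≈ 5.8469e-6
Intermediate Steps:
O = 1242 (O = 9*138 = 1242)
y = 73158 (y = -120 + 1242*59 = -120 + 73278 = 73158)
1/(y + 97873) = 1/(73158 + 97873) = 1/171031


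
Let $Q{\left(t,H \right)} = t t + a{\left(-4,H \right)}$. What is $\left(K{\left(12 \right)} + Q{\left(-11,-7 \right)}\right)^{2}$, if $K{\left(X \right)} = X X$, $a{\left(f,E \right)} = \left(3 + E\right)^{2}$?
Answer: $78961$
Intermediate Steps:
$K{\left(X \right)} = X^{2}$
$Q{\left(t,H \right)} = t^{2} + \left(3 + H\right)^{2}$ ($Q{\left(t,H \right)} = t t + \left(3 + H\right)^{2} = t^{2} + \left(3 + H\right)^{2}$)
$\left(K{\left(12 \right)} + Q{\left(-11,-7 \right)}\right)^{2} = \left(12^{2} + \left(\left(-11\right)^{2} + \left(3 - 7\right)^{2}\right)\right)^{2} = \left(144 + \left(121 + \left(-4\right)^{2}\right)\right)^{2} = \left(144 + \left(121 + 16\right)\right)^{2} = \left(144 + 137\right)^{2} = 281^{2} = 78961$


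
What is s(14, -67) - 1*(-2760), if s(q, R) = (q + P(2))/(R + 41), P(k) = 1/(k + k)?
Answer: 286983/104 ≈ 2759.5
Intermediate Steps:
P(k) = 1/(2*k)
s(q, R) = (¼ + q)/(41 + R) (s(q, R) = (q + (½)/2)/(R + 41) = (q + (½)*(½))/(41 + R) = (q + ¼)/(41 + R) = (¼ + q)/(41 + R))
s(14, -67) - 1*(-2760) = (¼ + 14)/(41 - 67) - 1*(-2760) = (57/4)/(-26) + 2760 = -1/26*57/4 + 2760 = -57/104 + 2760 = 286983/104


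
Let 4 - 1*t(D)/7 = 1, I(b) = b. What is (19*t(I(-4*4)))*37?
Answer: 14763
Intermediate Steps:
t(D) = 21 (t(D) = 28 - 7*1 = 28 - 7 = 21)
(19*t(I(-4*4)))*37 = (19*21)*37 = 399*37 = 14763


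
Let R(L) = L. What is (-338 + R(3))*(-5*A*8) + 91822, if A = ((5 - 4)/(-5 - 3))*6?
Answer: 81772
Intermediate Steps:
A = -¾ (A = (1/(-8))*6 = (1*(-⅛))*6 = -⅛*6 = -¾ ≈ -0.75000)
(-338 + R(3))*(-5*A*8) + 91822 = (-338 + 3)*(-5*(-¾)*8) + 91822 = -5025*8/4 + 91822 = -335*30 + 91822 = -10050 + 91822 = 81772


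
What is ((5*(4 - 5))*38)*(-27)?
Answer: 5130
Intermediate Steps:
((5*(4 - 5))*38)*(-27) = ((5*(-1))*38)*(-27) = -5*38*(-27) = -190*(-27) = 5130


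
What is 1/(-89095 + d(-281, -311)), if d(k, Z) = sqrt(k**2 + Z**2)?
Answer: -89095/7937743343 - sqrt(175682)/7937743343 ≈ -1.1277e-5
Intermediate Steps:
d(k, Z) = sqrt(Z**2 + k**2)
1/(-89095 + d(-281, -311)) = 1/(-89095 + sqrt((-311)**2 + (-281)**2)) = 1/(-89095 + sqrt(96721 + 78961)) = 1/(-89095 + sqrt(175682))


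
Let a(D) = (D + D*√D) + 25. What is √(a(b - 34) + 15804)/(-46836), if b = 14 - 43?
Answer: -√(15766 - 189*I*√7)/46836 ≈ -0.0026812 + 4.2509e-5*I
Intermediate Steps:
b = -29
a(D) = 25 + D + D^(3/2) (a(D) = (D + D^(3/2)) + 25 = 25 + D + D^(3/2))
√(a(b - 34) + 15804)/(-46836) = √((25 + (-29 - 34) + (-29 - 34)^(3/2)) + 15804)/(-46836) = √((25 - 63 + (-63)^(3/2)) + 15804)*(-1/46836) = √((25 - 63 - 189*I*√7) + 15804)*(-1/46836) = √((-38 - 189*I*√7) + 15804)*(-1/46836) = √(15766 - 189*I*√7)*(-1/46836) = -√(15766 - 189*I*√7)/46836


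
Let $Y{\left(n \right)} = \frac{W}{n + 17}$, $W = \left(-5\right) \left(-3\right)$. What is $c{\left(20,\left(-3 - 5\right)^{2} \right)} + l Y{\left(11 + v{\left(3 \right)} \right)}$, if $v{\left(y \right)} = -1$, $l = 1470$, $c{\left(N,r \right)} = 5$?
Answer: $\frac{2465}{3} \approx 821.67$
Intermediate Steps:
$W = 15$
$Y{\left(n \right)} = \frac{15}{17 + n}$ ($Y{\left(n \right)} = \frac{15}{n + 17} = \frac{15}{17 + n}$)
$c{\left(20,\left(-3 - 5\right)^{2} \right)} + l Y{\left(11 + v{\left(3 \right)} \right)} = 5 + 1470 \frac{15}{17 + \left(11 - 1\right)} = 5 + 1470 \frac{15}{17 + 10} = 5 + 1470 \cdot \frac{15}{27} = 5 + 1470 \cdot 15 \cdot \frac{1}{27} = 5 + 1470 \cdot \frac{5}{9} = 5 + \frac{2450}{3} = \frac{2465}{3}$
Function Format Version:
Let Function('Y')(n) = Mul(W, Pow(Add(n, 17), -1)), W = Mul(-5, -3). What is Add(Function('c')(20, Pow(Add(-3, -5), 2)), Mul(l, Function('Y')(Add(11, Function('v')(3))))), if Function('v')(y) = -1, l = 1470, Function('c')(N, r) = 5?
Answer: Rational(2465, 3) ≈ 821.67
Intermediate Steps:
W = 15
Function('Y')(n) = Mul(15, Pow(Add(17, n), -1)) (Function('Y')(n) = Mul(15, Pow(Add(n, 17), -1)) = Mul(15, Pow(Add(17, n), -1)))
Add(Function('c')(20, Pow(Add(-3, -5), 2)), Mul(l, Function('Y')(Add(11, Function('v')(3))))) = Add(5, Mul(1470, Mul(15, Pow(Add(17, Add(11, -1)), -1)))) = Add(5, Mul(1470, Mul(15, Pow(Add(17, 10), -1)))) = Add(5, Mul(1470, Mul(15, Pow(27, -1)))) = Add(5, Mul(1470, Mul(15, Rational(1, 27)))) = Add(5, Mul(1470, Rational(5, 9))) = Add(5, Rational(2450, 3)) = Rational(2465, 3)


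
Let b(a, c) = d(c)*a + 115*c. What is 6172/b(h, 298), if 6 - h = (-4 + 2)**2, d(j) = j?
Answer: 3086/17433 ≈ 0.17702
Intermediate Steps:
h = 2 (h = 6 - (-4 + 2)**2 = 6 - 1*(-2)**2 = 6 - 1*4 = 6 - 4 = 2)
b(a, c) = 115*c + a*c (b(a, c) = c*a + 115*c = a*c + 115*c = 115*c + a*c)
6172/b(h, 298) = 6172/((298*(115 + 2))) = 6172/((298*117)) = 6172/34866 = 6172*(1/34866) = 3086/17433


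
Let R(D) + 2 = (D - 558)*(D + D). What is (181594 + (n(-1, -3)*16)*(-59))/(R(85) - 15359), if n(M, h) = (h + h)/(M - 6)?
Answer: -1265494/670397 ≈ -1.8877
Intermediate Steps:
n(M, h) = 2*h/(-6 + M) (n(M, h) = (2*h)/(-6 + M) = 2*h/(-6 + M))
R(D) = -2 + 2*D*(-558 + D) (R(D) = -2 + (D - 558)*(D + D) = -2 + (-558 + D)*(2*D) = -2 + 2*D*(-558 + D))
(181594 + (n(-1, -3)*16)*(-59))/(R(85) - 15359) = (181594 + ((2*(-3)/(-6 - 1))*16)*(-59))/((-2 - 1116*85 + 2*85²) - 15359) = (181594 + ((2*(-3)/(-7))*16)*(-59))/((-2 - 94860 + 2*7225) - 15359) = (181594 + ((2*(-3)*(-⅐))*16)*(-59))/((-2 - 94860 + 14450) - 15359) = (181594 + ((6/7)*16)*(-59))/(-80412 - 15359) = (181594 + (96/7)*(-59))/(-95771) = (181594 - 5664/7)*(-1/95771) = (1265494/7)*(-1/95771) = -1265494/670397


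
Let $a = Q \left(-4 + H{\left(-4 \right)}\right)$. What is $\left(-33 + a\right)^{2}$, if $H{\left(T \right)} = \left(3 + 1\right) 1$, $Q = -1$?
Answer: $1089$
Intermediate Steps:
$H{\left(T \right)} = 4$ ($H{\left(T \right)} = 4 \cdot 1 = 4$)
$a = 0$ ($a = - (-4 + 4) = \left(-1\right) 0 = 0$)
$\left(-33 + a\right)^{2} = \left(-33 + 0\right)^{2} = \left(-33\right)^{2} = 1089$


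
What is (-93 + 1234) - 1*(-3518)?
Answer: 4659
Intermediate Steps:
(-93 + 1234) - 1*(-3518) = 1141 + 3518 = 4659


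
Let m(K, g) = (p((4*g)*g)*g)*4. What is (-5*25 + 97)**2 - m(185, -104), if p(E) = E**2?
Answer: 778657858320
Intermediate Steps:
m(K, g) = 64*g**5 (m(K, g) = (((4*g)*g)**2*g)*4 = ((4*g**2)**2*g)*4 = ((16*g**4)*g)*4 = (16*g**5)*4 = 64*g**5)
(-5*25 + 97)**2 - m(185, -104) = (-5*25 + 97)**2 - 64*(-104)**5 = (-125 + 97)**2 - 64*(-12166529024) = (-28)**2 - 1*(-778657857536) = 784 + 778657857536 = 778657858320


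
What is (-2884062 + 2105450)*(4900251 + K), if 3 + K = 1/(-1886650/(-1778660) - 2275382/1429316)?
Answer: -64409128034533172297500/16881398959 ≈ -3.8154e+12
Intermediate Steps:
K = -82422536834/16881398959 (K = -3 + 1/(-1886650/(-1778660) - 2275382/1429316) = -3 + 1/(-1886650*(-1/1778660) - 2275382*1/1429316) = -3 + 1/(188665/177866 - 1137691/714658) = -3 + 1/(-16881398959/31778339957) = -3 - 31778339957/16881398959 = -82422536834/16881398959 ≈ -4.8824)
(-2884062 + 2105450)*(4900251 + K) = (-2884062 + 2105450)*(4900251 - 82422536834/16881398959) = -778612*82723009707701875/16881398959 = -64409128034533172297500/16881398959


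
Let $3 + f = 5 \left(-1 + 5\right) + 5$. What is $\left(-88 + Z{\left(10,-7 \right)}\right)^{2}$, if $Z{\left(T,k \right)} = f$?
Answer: $4356$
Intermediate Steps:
$f = 22$ ($f = -3 + \left(5 \left(-1 + 5\right) + 5\right) = -3 + \left(5 \cdot 4 + 5\right) = -3 + \left(20 + 5\right) = -3 + 25 = 22$)
$Z{\left(T,k \right)} = 22$
$\left(-88 + Z{\left(10,-7 \right)}\right)^{2} = \left(-88 + 22\right)^{2} = \left(-66\right)^{2} = 4356$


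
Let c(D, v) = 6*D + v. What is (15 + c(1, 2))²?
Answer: 529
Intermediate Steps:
c(D, v) = v + 6*D
(15 + c(1, 2))² = (15 + (2 + 6*1))² = (15 + (2 + 6))² = (15 + 8)² = 23² = 529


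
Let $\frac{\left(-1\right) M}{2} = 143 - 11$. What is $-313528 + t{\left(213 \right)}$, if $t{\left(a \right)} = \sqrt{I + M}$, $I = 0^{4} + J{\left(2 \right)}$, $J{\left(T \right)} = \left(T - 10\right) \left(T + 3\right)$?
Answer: $-313528 + 4 i \sqrt{19} \approx -3.1353 \cdot 10^{5} + 17.436 i$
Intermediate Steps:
$J{\left(T \right)} = \left(-10 + T\right) \left(3 + T\right)$
$M = -264$ ($M = - 2 \left(143 - 11\right) = \left(-2\right) 132 = -264$)
$I = -40$ ($I = 0^{4} - \left(44 - 4\right) = 0 - 40 = -40$)
$t{\left(a \right)} = 4 i \sqrt{19}$ ($t{\left(a \right)} = \sqrt{-40 - 264} = \sqrt{-304} = 4 i \sqrt{19}$)
$-313528 + t{\left(213 \right)} = -313528 + 4 i \sqrt{19}$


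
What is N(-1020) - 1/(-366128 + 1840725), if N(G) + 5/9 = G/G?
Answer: 5898379/13271373 ≈ 0.44444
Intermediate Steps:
N(G) = 4/9 (N(G) = -5/9 + G/G = -5/9 + 1 = 4/9)
N(-1020) - 1/(-366128 + 1840725) = 4/9 - 1/(-366128 + 1840725) = 4/9 - 1/1474597 = 5898379/13271373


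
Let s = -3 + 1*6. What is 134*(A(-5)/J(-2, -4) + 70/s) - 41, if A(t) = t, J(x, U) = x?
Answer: 10262/3 ≈ 3420.7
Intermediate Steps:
s = 3 (s = -3 + 6 = 3)
134*(A(-5)/J(-2, -4) + 70/s) - 41 = 134*(-5/(-2) + 70/3) - 41 = 134*(-5*(-1/2) + 70*(1/3)) - 41 = 134*(5/2 + 70/3) - 41 = 134*(155/6) - 41 = 10385/3 - 41 = 10262/3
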